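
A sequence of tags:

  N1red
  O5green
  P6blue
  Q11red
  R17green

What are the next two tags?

S28blue then T45red

Letter — letters move forward 1 place in the alphabet: N, O, P, Q, R → S → T.
Second component goes 1, 5, 6, 11, 17 → 28 → 45 (each term is the sum of the two before it).
Colour: red, green, blue, red, green → blue → red (repeats red → green → blue).
Putting the parts together: S28blue and then T45red.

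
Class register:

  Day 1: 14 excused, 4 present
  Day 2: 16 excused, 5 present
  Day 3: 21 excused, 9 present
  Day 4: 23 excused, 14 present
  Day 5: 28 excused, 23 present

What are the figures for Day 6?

30 excused, 37 present

Excused: 14, 16, 21, 23, 28 → 30 (alternating steps +2, +5, +2, +5, …).
Present — each term is the sum of the two before it: 4, 5, 9, 14, 23 → 37.
Combining the parts gives 30 excused, 37 present.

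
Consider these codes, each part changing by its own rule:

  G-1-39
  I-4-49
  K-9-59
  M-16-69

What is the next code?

O-25-79

For the letter, letters move forward 2 places in the alphabet: G, I, K, M → O.
Second component: perfect squares: 1², 2², 3², …; 1, 4, 9, 16 → 25.
Third component: 39, 49, 59, 69 → 79 (+10 each step).
Putting it together: O-25-79.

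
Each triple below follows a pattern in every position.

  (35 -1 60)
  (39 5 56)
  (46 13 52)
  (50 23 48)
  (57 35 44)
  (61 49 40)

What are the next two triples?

(68 65 36), (72 83 32)

First value goes 35, 39, 46, 50, 57, 61 → 68 → 72 (alternating steps +4, +7, +4, +7, …).
For the second value, differences are 6, 8, 10, … (increasing by 2 each time): -1, 5, 13, 23, 35, 49 → 65 → 83.
Third value: 60, 56, 52, 48, 44, 40 → 36 → 32 (−4 each step).
So the next two triples are (68 65 36) and (72 83 32).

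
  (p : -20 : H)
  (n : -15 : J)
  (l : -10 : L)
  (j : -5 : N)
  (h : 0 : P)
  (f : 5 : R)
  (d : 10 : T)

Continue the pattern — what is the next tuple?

(b : 15 : V)

First letter goes p, n, l, j, h, f, d → b (letters move back 2 places in the alphabet).
Second entry: +5 each step; -20, -15, -10, -5, 0, 5, 10 → 15.
Second letter: letters move forward 2 places in the alphabet, so H, J, L, N, P, R, T → V.
Combining the parts gives (b : 15 : V).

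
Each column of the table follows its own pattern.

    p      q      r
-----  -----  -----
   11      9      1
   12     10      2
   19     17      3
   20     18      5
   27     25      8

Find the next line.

For the column p, alternating steps +1, +7, +1, +7, …: 11, 12, 19, 20, 27 → 28.
Column q — alternating steps +1, +7, +1, +7, …: 9, 10, 17, 18, 25 → 26.
For the column r, each term is the sum of the two before it: 1, 2, 3, 5, 8 → 13.
So the next line is 28  26  13.

28  26  13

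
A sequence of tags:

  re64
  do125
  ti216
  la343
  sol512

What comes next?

Note: runs backward through the solfège scale do→ti, so re, do, ti, la, sol → fa.
Second component: perfect cubes: 4³, 5³, 6³, …, so 64, 125, 216, 343, 512 → 729.
Combining the parts gives fa729.

fa729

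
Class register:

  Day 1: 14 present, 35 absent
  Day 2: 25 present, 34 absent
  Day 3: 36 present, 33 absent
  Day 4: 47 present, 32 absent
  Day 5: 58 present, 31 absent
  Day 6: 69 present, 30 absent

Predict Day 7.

80 present, 29 absent

Present — +11 each step: 14, 25, 36, 47, 58, 69 → 80.
Absent goes 35, 34, 33, 32, 31, 30 → 29 (−1 each step).
Combining the parts gives 80 present, 29 absent.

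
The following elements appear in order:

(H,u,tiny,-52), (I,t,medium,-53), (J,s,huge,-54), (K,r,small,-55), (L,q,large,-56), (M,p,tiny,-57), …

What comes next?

First letter: letters move forward 1 place in the alphabet, so H, I, J, K, L, M → N.
Second letter: letters move back 1 place in the alphabet; u, t, s, r, q, p → o.
Size goes tiny, medium, huge, small, large, tiny → medium (repeats tiny → medium → huge → small → large).
Fourth component goes -52, -53, -54, -55, -56, -57 → -58 (−1 each step).
So the next element is (N,o,medium,-58).

(N,o,medium,-58)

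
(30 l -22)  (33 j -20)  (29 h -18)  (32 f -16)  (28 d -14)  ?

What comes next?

(31 b -12)

First part: 30, 33, 29, 32, 28 → 31 (alternating steps +3, −4, +3, −4, …).
Letter: letters move back 2 places in the alphabet, so l, j, h, f, d → b.
Third part — +2 each step: -22, -20, -18, -16, -14 → -12.
Combining the parts gives (31 b -12).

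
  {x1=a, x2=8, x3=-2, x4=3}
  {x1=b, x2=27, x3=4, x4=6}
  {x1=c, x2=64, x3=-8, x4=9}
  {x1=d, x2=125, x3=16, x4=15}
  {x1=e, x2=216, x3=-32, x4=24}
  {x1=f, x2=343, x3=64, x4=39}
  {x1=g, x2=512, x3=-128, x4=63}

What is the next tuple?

{x1=h, x2=729, x3=256, x4=102}

X1: letters move forward 1 place in the alphabet; a, b, c, d, e, f, g → h.
X2 — perfect cubes: 2³, 3³, 4³, …: 8, 27, 64, 125, 216, 343, 512 → 729.
X3: ×(-2) each step; -2, 4, -8, 16, -32, 64, -128 → 256.
X4: 3, 6, 9, 15, 24, 39, 63 → 102 (each term is the sum of the two before it).
So the next tuple is {x1=h, x2=729, x3=256, x4=102}.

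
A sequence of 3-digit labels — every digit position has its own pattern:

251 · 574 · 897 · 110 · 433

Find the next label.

For the first digit, +3 each step, mod 10: 2, 5, 8, 1, 4 → 7.
Second digit goes 5, 7, 9, 1, 3 → 5 (+2 each step, mod 10).
Third digit goes 1, 4, 7, 0, 3 → 6 (+3 each step, mod 10).
Putting it together: 756.

756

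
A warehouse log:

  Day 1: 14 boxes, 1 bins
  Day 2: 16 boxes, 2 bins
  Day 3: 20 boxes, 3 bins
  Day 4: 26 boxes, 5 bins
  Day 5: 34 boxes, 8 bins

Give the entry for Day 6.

44 boxes, 13 bins

For the boxes, differences are 2, 4, 6, … (increasing by 2 each time): 14, 16, 20, 26, 34 → 44.
For the bins, each term is the sum of the two before it: 1, 2, 3, 5, 8 → 13.
Combining the parts gives 44 boxes, 13 bins.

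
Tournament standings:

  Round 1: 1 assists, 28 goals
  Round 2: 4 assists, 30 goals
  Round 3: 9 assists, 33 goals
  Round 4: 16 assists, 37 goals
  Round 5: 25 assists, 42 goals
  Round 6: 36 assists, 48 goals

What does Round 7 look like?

49 assists, 55 goals

Assists: perfect squares: 1², 2², 3², …, so 1, 4, 9, 16, 25, 36 → 49.
Goals: differences are 2, 3, 4, … (increasing by 1 each time), so 28, 30, 33, 37, 42, 48 → 55.
So the next row is 49 assists, 55 goals.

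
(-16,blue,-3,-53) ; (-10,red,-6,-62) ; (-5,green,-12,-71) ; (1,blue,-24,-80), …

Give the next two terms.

(6,red,-48,-89), (12,green,-96,-98)

First part: -16, -10, -5, 1 → 6 → 12 (alternating steps +6, +5, +6, +5, …).
Colour: repeats blue → red → green, so blue, red, green, blue → red → green.
Third part: ×2 each step, so -3, -6, -12, -24 → -48 → -96.
For the fourth part, −9 each step: -53, -62, -71, -80 → -89 → -98.
Putting the parts together: (6,red,-48,-89) and then (12,green,-96,-98).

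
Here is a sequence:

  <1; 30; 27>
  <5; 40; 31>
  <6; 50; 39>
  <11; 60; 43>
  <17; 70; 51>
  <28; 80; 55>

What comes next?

<45; 90; 63>

First component: each term is the sum of the two before it; 1, 5, 6, 11, 17, 28 → 45.
Second component goes 30, 40, 50, 60, 70, 80 → 90 (+10 each step).
For the third component, alternating steps +4, +8, +4, +8, …: 27, 31, 39, 43, 51, 55 → 63.
Putting it together: <45; 90; 63>.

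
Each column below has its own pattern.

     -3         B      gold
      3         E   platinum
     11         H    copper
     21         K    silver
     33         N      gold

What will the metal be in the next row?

platinum

Metal: repeats gold → platinum → copper → silver; gold, platinum, copper, silver, gold → platinum.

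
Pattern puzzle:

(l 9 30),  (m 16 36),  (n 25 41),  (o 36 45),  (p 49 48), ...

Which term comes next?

Letter: letters move forward 1 place in the alphabet; l, m, n, o, p → q.
For the second part, perfect squares: 3², 4², 5², …: 9, 16, 25, 36, 49 → 64.
Third part: differences are 6, 5, 4, … (decreasing by 1 each time); 30, 36, 41, 45, 48 → 50.
So the next term is (q 64 50).

(q 64 50)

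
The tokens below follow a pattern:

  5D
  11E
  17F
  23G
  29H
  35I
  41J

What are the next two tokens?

First component — +6 each step: 5, 11, 17, 23, 29, 35, 41 → 47 → 53.
Letter goes D, E, F, G, H, I, J → K → L (letters move forward 1 place in the alphabet).
Putting the parts together: 47K and then 53L.

47K, 53L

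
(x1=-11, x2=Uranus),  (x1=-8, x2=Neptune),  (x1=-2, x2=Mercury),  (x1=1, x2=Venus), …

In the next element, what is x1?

X1: alternating steps +3, +6, +3, +6, …, so -11, -8, -2, 1 → 7.

7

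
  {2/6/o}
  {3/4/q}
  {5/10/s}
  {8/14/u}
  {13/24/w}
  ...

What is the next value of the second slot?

38

Second slot: each term is the sum of the two before it; 6, 4, 10, 14, 24 → 38.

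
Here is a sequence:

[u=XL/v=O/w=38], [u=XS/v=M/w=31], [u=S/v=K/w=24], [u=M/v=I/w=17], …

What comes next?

U: XL, XS, S, M → L (runs through clothing sizes XS→XL).
V: letters move back 2 places in the alphabet; O, M, K, I → G.
For the w, −7 each step: 38, 31, 24, 17 → 10.
So the next element is [u=L/v=G/w=10].

[u=L/v=G/w=10]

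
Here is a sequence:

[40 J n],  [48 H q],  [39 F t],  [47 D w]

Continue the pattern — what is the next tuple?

First part: alternating steps +8, −9, +8, −9, …, so 40, 48, 39, 47 → 38.
First letter goes J, H, F, D → B (letters move back 2 places in the alphabet).
Second letter: letters move forward 3 places in the alphabet; n, q, t, w → z.
Combining the parts gives [38 B z].

[38 B z]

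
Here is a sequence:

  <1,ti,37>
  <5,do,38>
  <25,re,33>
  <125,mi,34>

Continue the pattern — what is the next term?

First coordinate — ×5 each step: 1, 5, 25, 125 → 625.
Note — runs through the solfège scale do→ti: ti, do, re, mi → fa.
Third coordinate: alternating steps +1, −5, +1, −5, …; 37, 38, 33, 34 → 29.
So the next term is <625,fa,29>.

<625,fa,29>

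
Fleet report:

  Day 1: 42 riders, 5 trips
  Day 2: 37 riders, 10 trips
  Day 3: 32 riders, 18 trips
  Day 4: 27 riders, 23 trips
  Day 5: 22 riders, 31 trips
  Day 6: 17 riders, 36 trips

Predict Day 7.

12 riders, 44 trips

Riders: −5 each step; 42, 37, 32, 27, 22, 17 → 12.
Trips: 5, 10, 18, 23, 31, 36 → 44 (alternating steps +5, +8, +5, +8, …).
Combining the parts gives 12 riders, 44 trips.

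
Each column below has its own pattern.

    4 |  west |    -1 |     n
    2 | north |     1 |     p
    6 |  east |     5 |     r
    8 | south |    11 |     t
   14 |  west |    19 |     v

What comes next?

22  north  29  x

First component: 4, 2, 6, 8, 14 → 22 (each term is the sum of the two before it).
Direction: west, north, east, south, west → north (repeats west → north → east → south).
Third component — differences are 2, 4, 6, … (increasing by 2 each time): -1, 1, 5, 11, 19 → 29.
Letter — letters move forward 2 places in the alphabet: n, p, r, t, v → x.
Combining the parts gives 22  north  29  x.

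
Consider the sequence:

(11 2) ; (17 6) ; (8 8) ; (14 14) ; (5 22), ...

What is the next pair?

(11 36)

First coordinate: alternating steps +6, −9, +6, −9, …, so 11, 17, 8, 14, 5 → 11.
Second coordinate: each term is the sum of the two before it; 2, 6, 8, 14, 22 → 36.
Combining the parts gives (11 36).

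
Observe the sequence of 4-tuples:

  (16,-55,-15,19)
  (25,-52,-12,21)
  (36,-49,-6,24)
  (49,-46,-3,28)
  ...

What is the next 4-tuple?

(64,-43,3,33)

First part — perfect squares: 4², 5², 6², …: 16, 25, 36, 49 → 64.
Second part goes -55, -52, -49, -46 → -43 (+3 each step).
Third part: alternating steps +3, +6, +3, +6, …; -15, -12, -6, -3 → 3.
Fourth part: differences are 2, 3, 4, … (increasing by 1 each time), so 19, 21, 24, 28 → 33.
Combining the parts gives (64,-43,3,33).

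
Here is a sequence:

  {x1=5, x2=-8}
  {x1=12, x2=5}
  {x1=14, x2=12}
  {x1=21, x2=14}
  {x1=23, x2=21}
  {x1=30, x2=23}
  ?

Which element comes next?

{x1=32, x2=30}

For the x1, alternating steps +7, +2, +7, +2, …: 5, 12, 14, 21, 23, 30 → 32.
X2 — always the previous value of the x1: -8, 5, 12, 14, 21, 23 → 30.
So the next element is {x1=32, x2=30}.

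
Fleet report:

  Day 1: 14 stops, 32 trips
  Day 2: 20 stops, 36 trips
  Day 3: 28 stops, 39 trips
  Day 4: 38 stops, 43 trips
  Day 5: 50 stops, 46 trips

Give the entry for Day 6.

Stops — differences are 6, 8, 10, … (increasing by 2 each time): 14, 20, 28, 38, 50 → 64.
Trips: 32, 36, 39, 43, 46 → 50 (alternating steps +4, +3, +4, +3, …).
So the next record is 64 stops, 50 trips.

64 stops, 50 trips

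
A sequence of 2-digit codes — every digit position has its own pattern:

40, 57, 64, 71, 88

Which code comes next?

95

First digit — +1 each step, mod 10: 4, 5, 6, 7, 8 → 9.
Second digit: 0, 7, 4, 1, 8 → 5 (−3 each step, mod 10).
Combining the parts gives 95.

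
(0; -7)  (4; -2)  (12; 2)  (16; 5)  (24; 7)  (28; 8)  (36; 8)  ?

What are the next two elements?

(40; 7), (48; 5)

First value goes 0, 4, 12, 16, 24, 28, 36 → 40 → 48 (alternating steps +4, +8, +4, +8, …).
For the second value, differences are 5, 4, 3, … (decreasing by 1 each time): -7, -2, 2, 5, 7, 8, 8 → 7 → 5.
So the next two elements are (40; 7) and (48; 5).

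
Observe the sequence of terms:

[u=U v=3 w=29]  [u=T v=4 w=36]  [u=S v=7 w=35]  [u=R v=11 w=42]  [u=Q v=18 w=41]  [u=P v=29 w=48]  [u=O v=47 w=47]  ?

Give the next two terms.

U: letters move back 1 place in the alphabet; U, T, S, R, Q, P, O → N → M.
V: 3, 4, 7, 11, 18, 29, 47 → 76 → 123 (each term is the sum of the two before it).
W: alternating steps +7, −1, +7, −1, …; 29, 36, 35, 42, 41, 48, 47 → 54 → 53.
Putting the parts together: [u=N v=76 w=54] and then [u=M v=123 w=53].

[u=N v=76 w=54], [u=M v=123 w=53]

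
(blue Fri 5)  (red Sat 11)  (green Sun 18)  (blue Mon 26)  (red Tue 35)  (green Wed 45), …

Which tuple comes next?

(blue Thu 56)

Colour: blue, red, green, blue, red, green → blue (repeats blue → red → green).
Day: runs through the weekdays Mon→Sun; Fri, Sat, Sun, Mon, Tue, Wed → Thu.
For the third value, differences are 6, 7, 8, … (increasing by 1 each time): 5, 11, 18, 26, 35, 45 → 56.
Combining the parts gives (blue Thu 56).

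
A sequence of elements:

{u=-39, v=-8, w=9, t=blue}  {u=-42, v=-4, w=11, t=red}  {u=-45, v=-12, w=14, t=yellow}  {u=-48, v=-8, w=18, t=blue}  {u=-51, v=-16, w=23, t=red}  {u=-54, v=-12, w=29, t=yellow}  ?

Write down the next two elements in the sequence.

U: −3 each step, so -39, -42, -45, -48, -51, -54 → -57 → -60.
V — alternating steps +4, −8, +4, −8, …: -8, -4, -12, -8, -16, -12 → -20 → -16.
W — differences are 2, 3, 4, … (increasing by 1 each time): 9, 11, 14, 18, 23, 29 → 36 → 44.
T — repeats blue → red → yellow: blue, red, yellow, blue, red, yellow → blue → red.
Putting the parts together: {u=-57, v=-20, w=36, t=blue} and then {u=-60, v=-16, w=44, t=red}.

{u=-57, v=-20, w=36, t=blue}, {u=-60, v=-16, w=44, t=red}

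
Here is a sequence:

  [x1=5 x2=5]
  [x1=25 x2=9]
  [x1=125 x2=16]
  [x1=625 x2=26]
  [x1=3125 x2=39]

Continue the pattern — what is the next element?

X1 — ×5 each step: 5, 25, 125, 625, 3125 → 15625.
X2: differences are 4, 7, 10, … (increasing by 3 each time); 5, 9, 16, 26, 39 → 55.
So the next element is [x1=15625 x2=55].

[x1=15625 x2=55]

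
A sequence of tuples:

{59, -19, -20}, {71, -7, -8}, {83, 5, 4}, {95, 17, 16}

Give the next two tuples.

First value: +12 each step, so 59, 71, 83, 95 → 107 → 119.
Second value: +12 each step; -19, -7, 5, 17 → 29 → 41.
Third value: always 1 less than the second value; -20, -8, 4, 16 → 28 → 40.
Putting the parts together: {107, 29, 28} and then {119, 41, 40}.

{107, 29, 28}, {119, 41, 40}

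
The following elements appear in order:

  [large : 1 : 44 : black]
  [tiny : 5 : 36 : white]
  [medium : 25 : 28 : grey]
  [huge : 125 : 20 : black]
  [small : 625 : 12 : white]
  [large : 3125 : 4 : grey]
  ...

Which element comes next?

Size — repeats large → tiny → medium → huge → small: large, tiny, medium, huge, small, large → tiny.
For the second part, ×5 each step: 1, 5, 25, 125, 625, 3125 → 15625.
Third part goes 44, 36, 28, 20, 12, 4 → -4 (−8 each step).
Shade: repeats black → white → grey, so black, white, grey, black, white, grey → black.
So the next element is [tiny : 15625 : -4 : black].

[tiny : 15625 : -4 : black]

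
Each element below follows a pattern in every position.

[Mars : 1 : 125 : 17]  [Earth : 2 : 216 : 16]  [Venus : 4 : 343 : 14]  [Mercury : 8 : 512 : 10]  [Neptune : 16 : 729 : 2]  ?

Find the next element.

[Uranus : 32 : 1000 : -14]

Planet — runs backward through the planets Mercury→Neptune: Mars, Earth, Venus, Mercury, Neptune → Uranus.
Second entry — ×2 each step: 1, 2, 4, 8, 16 → 32.
Third entry goes 125, 216, 343, 512, 729 → 1000 (perfect cubes: 5³, 6³, 7³, …).
Fourth entry goes 17, 16, 14, 10, 2 → -14 (together with the second entry always sums to 18).
Combining the parts gives [Uranus : 32 : 1000 : -14].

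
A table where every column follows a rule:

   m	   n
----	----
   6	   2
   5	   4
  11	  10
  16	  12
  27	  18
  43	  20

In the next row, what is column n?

26

Column n goes 2, 4, 10, 12, 18, 20 → 26 (alternating steps +2, +6, +2, +6, …).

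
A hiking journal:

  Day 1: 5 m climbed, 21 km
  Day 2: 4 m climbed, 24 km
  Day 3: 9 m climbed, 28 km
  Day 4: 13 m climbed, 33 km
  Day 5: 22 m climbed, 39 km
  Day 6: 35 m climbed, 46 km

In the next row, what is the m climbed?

57

M climbed: 5, 4, 9, 13, 22, 35 → 57 (each term is the sum of the two before it).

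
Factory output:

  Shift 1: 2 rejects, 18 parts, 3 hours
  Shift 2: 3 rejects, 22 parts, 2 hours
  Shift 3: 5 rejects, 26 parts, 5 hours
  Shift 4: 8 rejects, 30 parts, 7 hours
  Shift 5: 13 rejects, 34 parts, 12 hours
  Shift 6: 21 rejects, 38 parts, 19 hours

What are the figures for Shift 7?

Rejects: 2, 3, 5, 8, 13, 21 → 34 (each term is the sum of the two before it).
Parts goes 18, 22, 26, 30, 34, 38 → 42 (+4 each step).
Hours: 3, 2, 5, 7, 12, 19 → 31 (each term is the sum of the two before it).
So the next row is 34 rejects, 42 parts, 31 hours.

34 rejects, 42 parts, 31 hours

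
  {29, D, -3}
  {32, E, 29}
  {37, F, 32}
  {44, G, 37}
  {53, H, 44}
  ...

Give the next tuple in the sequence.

For the first coordinate, differences are 3, 5, 7, … (increasing by 2 each time): 29, 32, 37, 44, 53 → 64.
Letter: letters move forward 1 place in the alphabet; D, E, F, G, H → I.
Third coordinate: always the previous value of the first coordinate; -3, 29, 32, 37, 44 → 53.
Combining the parts gives {64, I, 53}.

{64, I, 53}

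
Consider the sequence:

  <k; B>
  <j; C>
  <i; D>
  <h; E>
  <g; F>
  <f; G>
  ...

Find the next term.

<e; H>

First letter: letters move back 1 place in the alphabet; k, j, i, h, g, f → e.
Second letter — letters move forward 1 place in the alphabet: B, C, D, E, F, G → H.
Combining the parts gives <e; H>.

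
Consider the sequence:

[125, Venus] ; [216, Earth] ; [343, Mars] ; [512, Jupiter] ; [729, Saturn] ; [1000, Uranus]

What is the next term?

First value: perfect cubes: 5³, 6³, 7³, …; 125, 216, 343, 512, 729, 1000 → 1331.
Planet goes Venus, Earth, Mars, Jupiter, Saturn, Uranus → Neptune (runs through the planets Mercury→Neptune).
Combining the parts gives [1331, Neptune].

[1331, Neptune]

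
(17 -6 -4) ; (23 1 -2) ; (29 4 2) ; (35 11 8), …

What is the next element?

First slot: 17, 23, 29, 35 → 41 (+6 each step).
Second slot: alternating steps +7, +3, +7, +3, …, so -6, 1, 4, 11 → 14.
Third slot: differences are 2, 4, 6, … (increasing by 2 each time); -4, -2, 2, 8 → 16.
So the next element is (41 14 16).

(41 14 16)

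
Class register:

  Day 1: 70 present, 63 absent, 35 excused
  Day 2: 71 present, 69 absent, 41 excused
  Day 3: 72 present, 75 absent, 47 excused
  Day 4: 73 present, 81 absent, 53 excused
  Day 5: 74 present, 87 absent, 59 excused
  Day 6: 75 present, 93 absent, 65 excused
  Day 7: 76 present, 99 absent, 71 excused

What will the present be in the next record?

77

Present: +1 each step, so 70, 71, 72, 73, 74, 75, 76 → 77.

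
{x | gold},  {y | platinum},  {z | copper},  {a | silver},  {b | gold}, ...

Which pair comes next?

Letter: letters move forward 1 place in the alphabet, wrapping Z→A; x, y, z, a, b → c.
Metal: repeats gold → platinum → copper → silver; gold, platinum, copper, silver, gold → platinum.
So the next pair is {c | platinum}.

{c | platinum}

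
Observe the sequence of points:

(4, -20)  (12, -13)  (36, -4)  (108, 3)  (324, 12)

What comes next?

(972, 19)

First slot: 4, 12, 36, 108, 324 → 972 (×3 each step).
Second slot — alternating steps +7, +9, +7, +9, …: -20, -13, -4, 3, 12 → 19.
Putting it together: (972, 19).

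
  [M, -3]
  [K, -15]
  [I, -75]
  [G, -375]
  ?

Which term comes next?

Letter: letters move back 2 places in the alphabet; M, K, I, G → E.
Second component: -3, -15, -75, -375 → -1875 (×5 each step).
Combining the parts gives [E, -1875].

[E, -1875]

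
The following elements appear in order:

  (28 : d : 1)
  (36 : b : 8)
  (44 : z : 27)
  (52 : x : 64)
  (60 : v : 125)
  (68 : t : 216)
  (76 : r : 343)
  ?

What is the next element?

For the first entry, +8 each step: 28, 36, 44, 52, 60, 68, 76 → 84.
Letter — letters move back 2 places in the alphabet, wrapping A→Z: d, b, z, x, v, t, r → p.
Third entry — perfect cubes: 1³, 2³, 3³, …: 1, 8, 27, 64, 125, 216, 343 → 512.
Combining the parts gives (84 : p : 512).

(84 : p : 512)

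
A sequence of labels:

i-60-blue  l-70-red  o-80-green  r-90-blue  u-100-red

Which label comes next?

x-110-green

Letter: letters move forward 3 places in the alphabet, so i, l, o, r, u → x.
Second component goes 60, 70, 80, 90, 100 → 110 (+10 each step).
Colour: repeats blue → red → green, so blue, red, green, blue, red → green.
Putting it together: x-110-green.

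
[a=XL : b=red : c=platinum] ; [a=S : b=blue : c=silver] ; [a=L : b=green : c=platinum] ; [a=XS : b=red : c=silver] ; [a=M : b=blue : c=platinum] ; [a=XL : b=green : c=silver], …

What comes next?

[a=S : b=red : c=platinum]

For the a, repeats XL → S → L → XS → M: XL, S, L, XS, M, XL → S.
B — repeats red → blue → green: red, blue, green, red, blue, green → red.
C: alternates platinum ↔ silver; platinum, silver, platinum, silver, platinum, silver → platinum.
So the next term is [a=S : b=red : c=platinum].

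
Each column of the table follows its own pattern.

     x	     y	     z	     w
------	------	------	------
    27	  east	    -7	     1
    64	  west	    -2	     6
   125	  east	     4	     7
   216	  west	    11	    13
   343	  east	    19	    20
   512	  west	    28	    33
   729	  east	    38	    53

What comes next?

1000  west  49  86

For the column x, perfect cubes: 3³, 4³, 5³, …: 27, 64, 125, 216, 343, 512, 729 → 1000.
Column y: alternates east ↔ west, so east, west, east, west, east, west, east → west.
Column z: differences are 5, 6, 7, … (increasing by 1 each time), so -7, -2, 4, 11, 19, 28, 38 → 49.
Column w: 1, 6, 7, 13, 20, 33, 53 → 86 (each term is the sum of the two before it).
Combining the parts gives 1000  west  49  86.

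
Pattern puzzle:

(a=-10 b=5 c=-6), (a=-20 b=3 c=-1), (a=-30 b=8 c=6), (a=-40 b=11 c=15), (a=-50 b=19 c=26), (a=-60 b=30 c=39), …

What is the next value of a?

A: −10 each step, so -10, -20, -30, -40, -50, -60 → -70.

-70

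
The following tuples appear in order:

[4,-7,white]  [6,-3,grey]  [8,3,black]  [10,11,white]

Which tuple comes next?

[12,21,grey]

First entry: +2 each step, so 4, 6, 8, 10 → 12.
For the second entry, differences are 4, 6, 8, … (increasing by 2 each time): -7, -3, 3, 11 → 21.
Shade — repeats white → grey → black: white, grey, black, white → grey.
Combining the parts gives [12,21,grey].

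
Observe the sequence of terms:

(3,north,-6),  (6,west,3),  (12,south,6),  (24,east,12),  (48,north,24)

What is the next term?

First component: ×2 each step, so 3, 6, 12, 24, 48 → 96.
Direction: north, west, south, east, north → west (repeats north → west → south → east).
Third component: always the previous value of the first component, so -6, 3, 6, 12, 24 → 48.
Putting it together: (96,west,48).

(96,west,48)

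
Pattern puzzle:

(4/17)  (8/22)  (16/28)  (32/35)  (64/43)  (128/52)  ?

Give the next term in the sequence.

(256/62)

First part: ×2 each step, so 4, 8, 16, 32, 64, 128 → 256.
Second part goes 17, 22, 28, 35, 43, 52 → 62 (differences are 5, 6, 7, … (increasing by 1 each time)).
Combining the parts gives (256/62).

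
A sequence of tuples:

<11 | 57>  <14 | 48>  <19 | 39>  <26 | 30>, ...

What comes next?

First component — differences are 3, 5, 7, … (increasing by 2 each time): 11, 14, 19, 26 → 35.
For the second component, −9 each step: 57, 48, 39, 30 → 21.
Combining the parts gives <35 | 21>.

<35 | 21>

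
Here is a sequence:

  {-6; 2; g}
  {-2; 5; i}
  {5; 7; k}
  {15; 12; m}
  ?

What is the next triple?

{28; 19; o}

First value goes -6, -2, 5, 15 → 28 (differences are 4, 7, 10, … (increasing by 3 each time)).
Second value: each term is the sum of the two before it; 2, 5, 7, 12 → 19.
Letter: letters move forward 2 places in the alphabet; g, i, k, m → o.
Putting it together: {28; 19; o}.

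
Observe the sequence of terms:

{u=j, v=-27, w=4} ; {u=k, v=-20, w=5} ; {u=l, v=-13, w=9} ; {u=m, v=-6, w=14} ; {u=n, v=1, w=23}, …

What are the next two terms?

U: j, k, l, m, n → o → p (letters move forward 1 place in the alphabet).
V: -27, -20, -13, -6, 1 → 8 → 15 (+7 each step).
W: each term is the sum of the two before it; 4, 5, 9, 14, 23 → 37 → 60.
Putting the parts together: {u=o, v=8, w=37} and then {u=p, v=15, w=60}.

{u=o, v=8, w=37}, {u=p, v=15, w=60}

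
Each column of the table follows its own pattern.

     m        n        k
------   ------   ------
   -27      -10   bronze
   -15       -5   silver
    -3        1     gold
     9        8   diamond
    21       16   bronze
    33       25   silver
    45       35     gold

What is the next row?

Column m: +12 each step; -27, -15, -3, 9, 21, 33, 45 → 57.
Column n — differences are 5, 6, 7, … (increasing by 1 each time): -10, -5, 1, 8, 16, 25, 35 → 46.
Column k: repeats bronze → silver → gold → diamond, so bronze, silver, gold, diamond, bronze, silver, gold → diamond.
Combining the parts gives 57  46  diamond.

57  46  diamond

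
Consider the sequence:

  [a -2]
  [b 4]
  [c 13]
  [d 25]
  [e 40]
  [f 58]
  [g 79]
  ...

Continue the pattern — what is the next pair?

Letter goes a, b, c, d, e, f, g → h (letters move forward 1 place in the alphabet).
Second coordinate goes -2, 4, 13, 25, 40, 58, 79 → 103 (differences are 6, 9, 12, … (increasing by 3 each time)).
Combining the parts gives [h 103].

[h 103]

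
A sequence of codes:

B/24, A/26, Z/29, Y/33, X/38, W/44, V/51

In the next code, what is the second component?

Second component goes 24, 26, 29, 33, 38, 44, 51 → 59 (differences are 2, 3, 4, … (increasing by 1 each time)).

59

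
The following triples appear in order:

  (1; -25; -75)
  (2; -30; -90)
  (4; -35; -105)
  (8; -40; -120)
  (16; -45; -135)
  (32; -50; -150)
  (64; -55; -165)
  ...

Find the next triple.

(128; -60; -180)

First slot goes 1, 2, 4, 8, 16, 32, 64 → 128 (×2 each step).
Second slot: −5 each step; -25, -30, -35, -40, -45, -50, -55 → -60.
Third slot: always 3 × the second slot, so -75, -90, -105, -120, -135, -150, -165 → -180.
Putting it together: (128; -60; -180).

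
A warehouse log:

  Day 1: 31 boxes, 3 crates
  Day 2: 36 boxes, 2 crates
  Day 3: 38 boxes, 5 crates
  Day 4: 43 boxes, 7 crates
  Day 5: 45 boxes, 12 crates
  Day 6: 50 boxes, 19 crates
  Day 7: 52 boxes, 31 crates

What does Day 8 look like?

57 boxes, 50 crates

Boxes goes 31, 36, 38, 43, 45, 50, 52 → 57 (alternating steps +5, +2, +5, +2, …).
Crates: 3, 2, 5, 7, 12, 19, 31 → 50 (each term is the sum of the two before it).
Putting it together: 57 boxes, 50 crates.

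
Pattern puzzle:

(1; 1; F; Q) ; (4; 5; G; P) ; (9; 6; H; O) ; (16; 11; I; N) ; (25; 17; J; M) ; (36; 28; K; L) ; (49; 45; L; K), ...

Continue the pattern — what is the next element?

First value — perfect squares: 1², 2², 3², …: 1, 4, 9, 16, 25, 36, 49 → 64.
Second value — each term is the sum of the two before it: 1, 5, 6, 11, 17, 28, 45 → 73.
First letter — letters move forward 1 place in the alphabet: F, G, H, I, J, K, L → M.
Second letter — letters move back 1 place in the alphabet: Q, P, O, N, M, L, K → J.
Putting it together: (64; 73; M; J).

(64; 73; M; J)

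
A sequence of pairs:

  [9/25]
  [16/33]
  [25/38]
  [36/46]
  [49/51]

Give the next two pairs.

First entry goes 9, 16, 25, 36, 49 → 64 → 81 (perfect squares: 3², 4², 5², …).
Second entry goes 25, 33, 38, 46, 51 → 59 → 64 (alternating steps +8, +5, +8, +5, …).
So the next two pairs are [64/59] and [81/64].

[64/59], [81/64]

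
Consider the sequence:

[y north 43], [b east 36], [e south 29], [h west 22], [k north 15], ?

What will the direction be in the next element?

Direction: north, east, south, west, north → east (repeats north → east → south → west).

east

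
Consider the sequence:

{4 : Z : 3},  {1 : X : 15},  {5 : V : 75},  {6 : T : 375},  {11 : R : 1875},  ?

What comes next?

{17 : P : 9375}

First component — each term is the sum of the two before it: 4, 1, 5, 6, 11 → 17.
Letter goes Z, X, V, T, R → P (letters move back 2 places in the alphabet).
Third component — ×5 each step: 3, 15, 75, 375, 1875 → 9375.
Putting it together: {17 : P : 9375}.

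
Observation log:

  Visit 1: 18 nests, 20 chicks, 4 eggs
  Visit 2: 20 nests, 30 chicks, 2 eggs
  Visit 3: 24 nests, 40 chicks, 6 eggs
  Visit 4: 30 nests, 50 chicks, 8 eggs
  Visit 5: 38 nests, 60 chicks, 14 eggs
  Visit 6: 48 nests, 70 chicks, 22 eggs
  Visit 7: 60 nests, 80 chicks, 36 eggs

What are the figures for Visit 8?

74 nests, 90 chicks, 58 eggs

Nests: 18, 20, 24, 30, 38, 48, 60 → 74 (differences are 2, 4, 6, … (increasing by 2 each time)).
Chicks: +10 each step, so 20, 30, 40, 50, 60, 70, 80 → 90.
Eggs: 4, 2, 6, 8, 14, 22, 36 → 58 (each term is the sum of the two before it).
Putting it together: 74 nests, 90 chicks, 58 eggs.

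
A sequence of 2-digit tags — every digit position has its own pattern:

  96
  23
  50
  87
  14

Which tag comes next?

41

For the first digit, +3 each step, mod 10: 9, 2, 5, 8, 1 → 4.
Second digit — −3 each step, mod 10: 6, 3, 0, 7, 4 → 1.
So the next tag is 41.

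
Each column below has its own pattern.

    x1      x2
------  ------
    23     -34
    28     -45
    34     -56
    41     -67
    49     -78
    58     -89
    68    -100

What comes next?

For the column x1, differences are 5, 6, 7, … (increasing by 1 each time): 23, 28, 34, 41, 49, 58, 68 → 79.
Column x2: −11 each step; -34, -45, -56, -67, -78, -89, -100 → -111.
So the next line is 79  -111.

79  -111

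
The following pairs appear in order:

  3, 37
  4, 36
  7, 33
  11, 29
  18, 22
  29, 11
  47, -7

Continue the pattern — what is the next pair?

First coordinate: 3, 4, 7, 11, 18, 29, 47 → 76 (each term is the sum of the two before it).
Second coordinate: 37, 36, 33, 29, 22, 11, -7 → -36 (together with the first coordinate always sums to 40).
Combining the parts gives 76, -36.

76, -36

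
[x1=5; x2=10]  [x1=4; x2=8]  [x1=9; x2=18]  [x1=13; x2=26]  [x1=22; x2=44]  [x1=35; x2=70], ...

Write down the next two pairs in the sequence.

X1: each term is the sum of the two before it; 5, 4, 9, 13, 22, 35 → 57 → 92.
For the x2, always 2 × the x1: 10, 8, 18, 26, 44, 70 → 114 → 184.
Putting the parts together: [x1=57; x2=114] and then [x1=92; x2=184].

[x1=57; x2=114], [x1=92; x2=184]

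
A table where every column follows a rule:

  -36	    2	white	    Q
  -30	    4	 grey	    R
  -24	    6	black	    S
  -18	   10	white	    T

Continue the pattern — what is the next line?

First component: -36, -30, -24, -18 → -12 (+6 each step).
For the second component, each term is the sum of the two before it: 2, 4, 6, 10 → 16.
Shade: repeats white → grey → black; white, grey, black, white → grey.
Letter: letters move forward 1 place in the alphabet, so Q, R, S, T → U.
Combining the parts gives -12  16  grey  U.

-12  16  grey  U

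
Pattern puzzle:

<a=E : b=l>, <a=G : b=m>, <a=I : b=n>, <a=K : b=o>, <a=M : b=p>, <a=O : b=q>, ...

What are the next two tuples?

A goes E, G, I, K, M, O → Q → S (letters move forward 2 places in the alphabet).
For the b, letters move forward 1 place in the alphabet: l, m, n, o, p, q → r → s.
Putting the parts together: <a=Q : b=r> and then <a=S : b=s>.

<a=Q : b=r>, <a=S : b=s>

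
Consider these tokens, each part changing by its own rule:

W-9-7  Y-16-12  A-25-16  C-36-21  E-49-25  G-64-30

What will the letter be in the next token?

I

Letter: letters move forward 2 places in the alphabet, wrapping Z→A, so W, Y, A, C, E, G → I.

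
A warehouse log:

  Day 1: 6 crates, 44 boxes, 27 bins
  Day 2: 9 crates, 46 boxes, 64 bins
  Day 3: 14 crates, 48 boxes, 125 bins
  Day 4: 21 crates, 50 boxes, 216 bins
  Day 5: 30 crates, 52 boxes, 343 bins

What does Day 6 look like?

41 crates, 54 boxes, 512 bins

Crates — differences are 3, 5, 7, … (increasing by 2 each time): 6, 9, 14, 21, 30 → 41.
Boxes: +2 each step, so 44, 46, 48, 50, 52 → 54.
Bins: 27, 64, 125, 216, 343 → 512 (perfect cubes: 3³, 4³, 5³, …).
Putting it together: 41 crates, 54 boxes, 512 bins.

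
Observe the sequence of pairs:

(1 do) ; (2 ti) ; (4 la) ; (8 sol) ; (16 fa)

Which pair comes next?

First coordinate: 1, 2, 4, 8, 16 → 32 (×2 each step).
Note: runs backward through the solfège scale do→ti; do, ti, la, sol, fa → mi.
So the next pair is (32 mi).

(32 mi)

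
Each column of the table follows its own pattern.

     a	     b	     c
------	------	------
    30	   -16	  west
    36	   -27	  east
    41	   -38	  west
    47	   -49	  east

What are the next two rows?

52  -60  west; 58  -71  east

Column a — alternating steps +6, +5, +6, +5, …: 30, 36, 41, 47 → 52 → 58.
Column b — −11 each step: -16, -27, -38, -49 → -60 → -71.
Column c: alternates west ↔ east, so west, east, west, east → west → east.
So the next two rows are 52  -60  west and 58  -71  east.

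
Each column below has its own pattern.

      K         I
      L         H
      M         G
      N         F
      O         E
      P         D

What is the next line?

Q  C

First letter goes K, L, M, N, O, P → Q (letters move forward 1 place in the alphabet).
Second letter: I, H, G, F, E, D → C (letters move back 1 place in the alphabet).
Putting it together: Q  C.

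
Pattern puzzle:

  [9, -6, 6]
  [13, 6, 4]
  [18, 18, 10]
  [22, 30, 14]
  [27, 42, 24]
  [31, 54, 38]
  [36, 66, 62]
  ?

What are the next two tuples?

[40, 78, 100], [45, 90, 162]

First slot goes 9, 13, 18, 22, 27, 31, 36 → 40 → 45 (alternating steps +4, +5, +4, +5, …).
Second slot: +12 each step, so -6, 6, 18, 30, 42, 54, 66 → 78 → 90.
Third slot: each term is the sum of the two before it; 6, 4, 10, 14, 24, 38, 62 → 100 → 162.
Putting the parts together: [40, 78, 100] and then [45, 90, 162].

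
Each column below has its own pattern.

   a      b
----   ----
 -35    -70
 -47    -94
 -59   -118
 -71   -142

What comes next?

Column a: −12 each step; -35, -47, -59, -71 → -83.
Column b: -70, -94, -118, -142 → -166 (always 2 × the column a).
Combining the parts gives -83  -166.

-83  -166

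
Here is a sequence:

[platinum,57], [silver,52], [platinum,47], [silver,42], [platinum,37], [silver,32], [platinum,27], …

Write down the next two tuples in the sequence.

Metal — alternates platinum ↔ silver: platinum, silver, platinum, silver, platinum, silver, platinum → silver → platinum.
For the second coordinate, −5 each step: 57, 52, 47, 42, 37, 32, 27 → 22 → 17.
Putting the parts together: [silver,22] and then [platinum,17].

[silver,22], [platinum,17]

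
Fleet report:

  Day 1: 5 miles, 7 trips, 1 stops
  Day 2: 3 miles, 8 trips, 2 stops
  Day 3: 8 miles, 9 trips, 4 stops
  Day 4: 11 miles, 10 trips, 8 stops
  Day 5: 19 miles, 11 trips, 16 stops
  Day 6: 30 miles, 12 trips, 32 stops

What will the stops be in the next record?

Stops goes 1, 2, 4, 8, 16, 32 → 64 (×2 each step).

64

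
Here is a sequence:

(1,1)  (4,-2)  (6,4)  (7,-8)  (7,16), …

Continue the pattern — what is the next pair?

(6,-32)

First entry goes 1, 4, 6, 7, 7 → 6 (differences are 3, 2, 1, … (decreasing by 1 each time)).
Second entry: ×(-2) each step; 1, -2, 4, -8, 16 → -32.
So the next pair is (6,-32).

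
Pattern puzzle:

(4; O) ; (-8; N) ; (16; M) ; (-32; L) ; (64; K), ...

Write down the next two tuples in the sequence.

(-128; J), (256; I)

First component — ×(-2) each step: 4, -8, 16, -32, 64 → -128 → 256.
Letter: letters move back 1 place in the alphabet, so O, N, M, L, K → J → I.
So the next two tuples are (-128; J) and (256; I).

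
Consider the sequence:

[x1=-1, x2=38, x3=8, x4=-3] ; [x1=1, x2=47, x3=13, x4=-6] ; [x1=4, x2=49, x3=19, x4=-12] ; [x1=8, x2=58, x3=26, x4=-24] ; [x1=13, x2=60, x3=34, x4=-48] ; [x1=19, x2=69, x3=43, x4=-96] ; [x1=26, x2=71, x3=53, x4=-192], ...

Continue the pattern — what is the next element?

For the x1, differences are 2, 3, 4, … (increasing by 1 each time): -1, 1, 4, 8, 13, 19, 26 → 34.
X2: 38, 47, 49, 58, 60, 69, 71 → 80 (alternating steps +9, +2, +9, +2, …).
X3 goes 8, 13, 19, 26, 34, 43, 53 → 64 (differences are 5, 6, 7, … (increasing by 1 each time)).
For the x4, ×2 each step: -3, -6, -12, -24, -48, -96, -192 → -384.
Combining the parts gives [x1=34, x2=80, x3=64, x4=-384].

[x1=34, x2=80, x3=64, x4=-384]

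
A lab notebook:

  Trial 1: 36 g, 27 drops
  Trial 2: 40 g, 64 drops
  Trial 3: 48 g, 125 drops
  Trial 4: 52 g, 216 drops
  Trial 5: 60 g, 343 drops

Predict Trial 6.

64 g, 512 drops

G: alternating steps +4, +8, +4, +8, …; 36, 40, 48, 52, 60 → 64.
Drops: perfect cubes: 3³, 4³, 5³, …; 27, 64, 125, 216, 343 → 512.
Putting it together: 64 g, 512 drops.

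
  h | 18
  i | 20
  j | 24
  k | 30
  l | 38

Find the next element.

m | 48

Letter — letters move forward 1 place in the alphabet: h, i, j, k, l → m.
Second slot: 18, 20, 24, 30, 38 → 48 (differences are 2, 4, 6, … (increasing by 2 each time)).
So the next element is m | 48.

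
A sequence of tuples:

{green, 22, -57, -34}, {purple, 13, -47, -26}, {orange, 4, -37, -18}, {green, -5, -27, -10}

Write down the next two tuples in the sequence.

Colour: repeats green → purple → orange; green, purple, orange, green → purple → orange.
Second entry goes 22, 13, 4, -5 → -14 → -23 (−9 each step).
For the third entry, +10 each step: -57, -47, -37, -27 → -17 → -7.
Fourth entry: -34, -26, -18, -10 → -2 → 6 (+8 each step).
Putting the parts together: {purple, -14, -17, -2} and then {orange, -23, -7, 6}.

{purple, -14, -17, -2}, {orange, -23, -7, 6}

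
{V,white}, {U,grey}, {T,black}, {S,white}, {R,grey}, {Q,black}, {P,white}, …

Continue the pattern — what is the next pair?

{O,grey}

Letter: letters move back 1 place in the alphabet; V, U, T, S, R, Q, P → O.
For the shade, repeats white → grey → black: white, grey, black, white, grey, black, white → grey.
Putting it together: {O,grey}.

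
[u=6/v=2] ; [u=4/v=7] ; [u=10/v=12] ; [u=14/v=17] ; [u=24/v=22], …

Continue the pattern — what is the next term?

U: each term is the sum of the two before it, so 6, 4, 10, 14, 24 → 38.
V — +5 each step: 2, 7, 12, 17, 22 → 27.
Combining the parts gives [u=38/v=27].

[u=38/v=27]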